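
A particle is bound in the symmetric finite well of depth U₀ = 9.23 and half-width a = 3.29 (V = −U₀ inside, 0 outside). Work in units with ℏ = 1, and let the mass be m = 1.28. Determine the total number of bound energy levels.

N = 11

The dimensionless depth is z₀ = a√(2mU₀)/ℏ = 3.29 × √(23.63) = 15.99.
A new bound state (alternating even/odd) appears each time z₀ passes a multiple of π/2, so N = ⌊2z₀/π⌋ + 1 = ⌊10.18⌋ + 1 = 11.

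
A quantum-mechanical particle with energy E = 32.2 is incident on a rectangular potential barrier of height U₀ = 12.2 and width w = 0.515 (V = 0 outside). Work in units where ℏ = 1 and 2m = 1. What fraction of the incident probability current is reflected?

E > U₀: inside the barrier k₂ = √(2m(E − U₀))/ℏ = 4.472, k₂w = 2.303.
T = [1 + U₀² sin²(k₂w) / (4E(E − U₀))]⁻¹ = 1/1.032 = 0.969.
R = 1 − T = 0.0310.

R = 0.0310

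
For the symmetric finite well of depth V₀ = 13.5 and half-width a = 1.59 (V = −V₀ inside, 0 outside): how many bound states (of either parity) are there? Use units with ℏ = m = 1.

Define the well-strength parameter z₀ = (a/ℏ)√(2mV₀) = 1.59 × √(2·1·13.5) = 8.262.
The even/odd transcendental equations gain one root per π/2 in z₀, giving N = 1 + ⌊2z₀/π⌋ = 1 + ⌊5.260⌋ = 6.

N = 6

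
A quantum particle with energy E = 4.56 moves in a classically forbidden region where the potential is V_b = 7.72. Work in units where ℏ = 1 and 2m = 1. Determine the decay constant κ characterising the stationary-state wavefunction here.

Since E < V_b the TISE in this region is ψ'' = κ²ψ with κ = √(2m(V_b − E))/ℏ.
κ = √(2 × 0.5 × 3.16) = 1.778.

κ = 1.78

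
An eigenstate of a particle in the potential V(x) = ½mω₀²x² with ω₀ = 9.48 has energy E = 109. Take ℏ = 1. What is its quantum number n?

n = 11

E_n = ℏω₀(n + ½) ⇒ n = E/(ℏω₀) − ½ = 109/9.48 − 0.5 = 10.998 → n = 11.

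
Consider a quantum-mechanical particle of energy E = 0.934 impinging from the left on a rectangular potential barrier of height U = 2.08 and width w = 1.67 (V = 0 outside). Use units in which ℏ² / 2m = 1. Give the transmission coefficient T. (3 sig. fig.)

T = 0.105

Since E < U the interior solution is evanescent with decay constant κ = √(2m(U − E))/ℏ = 1.071.
κw = 1.788, sinh(κw) = 2.904.
The exact tunnelling result is T⁻¹ = 1 + U² sinh²(κw) / [4E(U − E)] = 9.524, so T = 0.105.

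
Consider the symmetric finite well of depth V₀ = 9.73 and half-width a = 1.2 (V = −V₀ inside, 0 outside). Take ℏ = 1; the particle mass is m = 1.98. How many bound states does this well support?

Define the well-strength parameter z₀ = (a/ℏ)√(2mV₀) = 1.2 × √(2·1.98·9.73) = 7.449.
A new bound state (alternating even/odd) appears each time z₀ passes a multiple of π/2, so N = ⌊2z₀/π⌋ + 1 = ⌊4.742⌋ + 1 = 5.

N = 5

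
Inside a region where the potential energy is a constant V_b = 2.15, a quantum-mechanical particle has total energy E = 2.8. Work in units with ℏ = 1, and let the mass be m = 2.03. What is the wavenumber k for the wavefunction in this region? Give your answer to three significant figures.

With E > V_b the solution is oscillatory, ψ ∝ e^{±ikx} with k = √(2m(E − V_b))/ℏ.
k = √(2 × 2.03 × 0.65) = 1.624.

k = 1.62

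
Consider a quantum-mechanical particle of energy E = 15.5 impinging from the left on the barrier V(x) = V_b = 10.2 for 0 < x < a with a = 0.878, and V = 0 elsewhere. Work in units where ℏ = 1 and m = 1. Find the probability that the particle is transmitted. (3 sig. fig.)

Above the barrier the interior wavenumber is k₂ = √(2m(E − V_b))/ℏ = 3.256, giving phase k₂a = 2.859.
Matching at both interfaces gives T⁻¹ = 1 + V_b² sin²(k₂a) / [4E(E − V_b)] = 1.025, hence T = 0.976.

T = 0.976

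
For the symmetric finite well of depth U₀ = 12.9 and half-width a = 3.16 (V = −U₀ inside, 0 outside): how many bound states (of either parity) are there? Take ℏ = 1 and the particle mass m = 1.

Define the well-strength parameter z₀ = (a/ℏ)√(2mU₀) = 3.16 × √(2·1·12.9) = 16.05.
The even/odd transcendental equations gain one root per π/2 in z₀, giving N = 1 + ⌊2z₀/π⌋ = 1 + ⌊10.22⌋ = 11.

N = 11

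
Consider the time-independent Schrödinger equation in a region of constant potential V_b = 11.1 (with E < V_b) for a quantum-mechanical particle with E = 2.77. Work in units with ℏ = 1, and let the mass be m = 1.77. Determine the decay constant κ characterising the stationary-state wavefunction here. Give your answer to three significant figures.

Since E < V_b the TISE in this region is ψ'' = κ²ψ with κ = √(2m(V_b − E))/ℏ.
κ = √(2 × 1.77 × 8.33) = 5.430.

κ = 5.43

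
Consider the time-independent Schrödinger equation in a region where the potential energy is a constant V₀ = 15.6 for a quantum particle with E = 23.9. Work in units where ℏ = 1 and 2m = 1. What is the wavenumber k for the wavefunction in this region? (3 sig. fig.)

k = 2.88

With E > V₀ the solution is oscillatory, ψ ∝ e^{±ikx} with k = √(2m(E − V₀))/ℏ.
k = √(2 × 0.5 × 8.3) = 2.881.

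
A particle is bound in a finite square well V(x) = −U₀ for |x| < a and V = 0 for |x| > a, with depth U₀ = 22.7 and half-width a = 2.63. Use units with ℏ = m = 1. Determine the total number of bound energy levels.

The dimensionless depth is z₀ = a√(2mU₀)/ℏ = 2.63 × √(45.40) = 17.72.
The even/odd transcendental equations gain one root per π/2 in z₀, giving N = 1 + ⌊2z₀/π⌋ = 1 + ⌊11.28⌋ = 12.

N = 12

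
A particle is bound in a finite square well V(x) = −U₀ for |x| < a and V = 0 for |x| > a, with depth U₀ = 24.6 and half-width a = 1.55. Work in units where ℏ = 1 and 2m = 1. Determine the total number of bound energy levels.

N = 5

The dimensionless depth is z₀ = a√(2mU₀)/ℏ = 1.55 × √(24.60) = 7.688.
A new bound state (alternating even/odd) appears each time z₀ passes a multiple of π/2, so N = ⌊2z₀/π⌋ + 1 = ⌊4.894⌋ + 1 = 5.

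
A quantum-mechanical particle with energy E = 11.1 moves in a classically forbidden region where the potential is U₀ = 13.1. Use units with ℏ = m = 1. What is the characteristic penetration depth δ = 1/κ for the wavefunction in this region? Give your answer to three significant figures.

δ = 0.500

Since E < U₀ the TISE in this region is ψ'' = κ²ψ with κ = √(2m(U₀ − E))/ℏ.
κ = √(2 × 1 × 2) = 2.000. The penetration depth is δ = 1/κ = 0.500.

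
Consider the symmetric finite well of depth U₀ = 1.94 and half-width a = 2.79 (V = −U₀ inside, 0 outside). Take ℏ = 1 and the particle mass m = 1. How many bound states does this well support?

N = 4

The dimensionless depth is z₀ = a√(2mU₀)/ℏ = 2.79 × √(3.880) = 5.496.
A new bound state (alternating even/odd) appears each time z₀ passes a multiple of π/2, so N = ⌊2z₀/π⌋ + 1 = ⌊3.499⌋ + 1 = 4.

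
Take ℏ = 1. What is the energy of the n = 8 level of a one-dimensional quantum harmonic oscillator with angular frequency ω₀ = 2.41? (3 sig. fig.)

E = 20.5

Using E_n = (n + ½)ℏω₀: E_8 = 8.5 × 2.41 = 20.49.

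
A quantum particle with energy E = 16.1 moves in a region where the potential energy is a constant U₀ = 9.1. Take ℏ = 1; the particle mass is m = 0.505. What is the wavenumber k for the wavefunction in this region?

k = 2.66

With E > U₀ the solution is oscillatory, ψ ∝ e^{±ikx} with k = √(2m(E − U₀))/ℏ.
k = √(2 × 0.505 × 7) = 2.659.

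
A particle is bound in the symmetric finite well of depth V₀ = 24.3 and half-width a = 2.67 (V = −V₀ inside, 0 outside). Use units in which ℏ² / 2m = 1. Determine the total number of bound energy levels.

Define the well-strength parameter z₀ = (a/ℏ)√(2mV₀) = 2.67 × √(2·0.5·24.3) = 13.16.
A new bound state (alternating even/odd) appears each time z₀ passes a multiple of π/2, so N = ⌊2z₀/π⌋ + 1 = ⌊8.379⌋ + 1 = 9.

N = 9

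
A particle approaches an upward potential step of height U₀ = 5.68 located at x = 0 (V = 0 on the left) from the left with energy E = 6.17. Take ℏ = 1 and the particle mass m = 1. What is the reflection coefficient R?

The wavenumbers are k₁ = √(2mE)/ℏ = 3.513 on the left and k₂ = √(2m(E − U₀))/ℏ = 0.9899 on the right.
Matching ψ and ψ′ at x = 0 gives r = (k₁ − k₂)/(k₁ + k₂), so R = r² = 0.3139 and T = 1 − R = 0.6861.

R = 0.314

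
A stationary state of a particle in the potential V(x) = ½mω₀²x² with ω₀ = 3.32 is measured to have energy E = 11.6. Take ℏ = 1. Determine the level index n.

Invert E_n = (n + ½)ℏω₀: n = E/ℏω₀ − ½ = 2.994, so n = 3.

n = 3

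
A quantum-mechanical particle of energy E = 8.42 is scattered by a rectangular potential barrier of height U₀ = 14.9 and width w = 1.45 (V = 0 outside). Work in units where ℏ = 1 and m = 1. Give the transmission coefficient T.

E < U₀: inside the barrier ψ ∝ e^{±κx} with κ = √(2m(U₀ − E))/ℏ = 3.600.
κw = 5.220, sinh(κw) = 92.46.
Matching ψ, ψ′ at both faces gives T = [1 + U₀² sinh²(κw) / (4E(U₀ − E))]⁻¹ = 1/8698 = 0.000115.

T = 0.000115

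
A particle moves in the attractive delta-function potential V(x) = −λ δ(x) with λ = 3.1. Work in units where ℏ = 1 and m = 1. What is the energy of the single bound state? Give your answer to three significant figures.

E = -4.81

The bound state is ψ(x) = √κ e^{−κ|x|}. The derivative jump ψ'(0⁺) − ψ'(0⁻) = −(2mλ/ℏ²)ψ(0) fixes κ = mλ/ℏ² = 3.100.
Then E = −ℏ²κ²/(2m) = −mλ²/(2ℏ²) = -4.805.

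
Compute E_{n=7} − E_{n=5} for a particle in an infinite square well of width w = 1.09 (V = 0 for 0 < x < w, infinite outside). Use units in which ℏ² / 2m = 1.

ΔE = 199

E_n = n²π²ℏ²/(2mw²), so ΔE = (7² − 5²) π²ℏ²/(2mw²).
ΔE = 24 × π² / (2 × 0.5 × 1.09²) = 199.4.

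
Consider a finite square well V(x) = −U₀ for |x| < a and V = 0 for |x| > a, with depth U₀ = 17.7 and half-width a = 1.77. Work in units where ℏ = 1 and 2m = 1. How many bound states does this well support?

The dimensionless depth is z₀ = a√(2mU₀)/ℏ = 1.77 × √(17.70) = 7.447.
The even/odd transcendental equations gain one root per π/2 in z₀, giving N = 1 + ⌊2z₀/π⌋ = 1 + ⌊4.741⌋ = 5.

N = 5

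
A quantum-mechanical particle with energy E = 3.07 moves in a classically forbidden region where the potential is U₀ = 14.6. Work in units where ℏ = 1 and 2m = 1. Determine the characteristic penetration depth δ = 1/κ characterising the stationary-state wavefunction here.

δ = 0.295

Since E < U₀ the TISE in this region is ψ'' = κ²ψ with κ = √(2m(U₀ − E))/ℏ.
κ = √(2 × 0.5 × 11.53) = 3.396. The penetration depth is δ = 1/κ = 0.295.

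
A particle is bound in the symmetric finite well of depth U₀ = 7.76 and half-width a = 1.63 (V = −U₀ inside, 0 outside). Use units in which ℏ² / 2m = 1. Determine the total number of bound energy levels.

N = 3

The dimensionless depth is z₀ = a√(2mU₀)/ℏ = 1.63 × √(7.760) = 4.541.
The even/odd transcendental equations gain one root per π/2 in z₀, giving N = 1 + ⌊2z₀/π⌋ = 1 + ⌊2.891⌋ = 3.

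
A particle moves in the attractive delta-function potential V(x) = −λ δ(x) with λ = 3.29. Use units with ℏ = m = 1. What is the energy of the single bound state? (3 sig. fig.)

E = -5.41

The bound state is ψ(x) = √κ e^{−κ|x|}. The derivative jump ψ'(0⁺) − ψ'(0⁻) = −(2mλ/ℏ²)ψ(0) fixes κ = mλ/ℏ² = 3.290.
Then E = −ℏ²κ²/(2m) = −mλ²/(2ℏ²) = -5.412.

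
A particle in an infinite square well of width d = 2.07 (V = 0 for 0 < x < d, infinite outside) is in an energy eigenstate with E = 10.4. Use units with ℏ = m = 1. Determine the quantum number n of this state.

n = 3

For an infinite well E_n = n²π²ℏ²/(2md²), so n = (d/πℏ)√(2mE).
n = (2.07/π) × √(2 × 1 × 10.4) = 3.005 → n = 3.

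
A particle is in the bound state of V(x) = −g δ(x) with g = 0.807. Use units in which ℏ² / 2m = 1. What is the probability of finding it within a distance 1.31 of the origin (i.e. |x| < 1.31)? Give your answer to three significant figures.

The normalised bound state is ψ = √κ e^{−κ|x|} with κ = mg/ℏ² = 0.4035.
P(|x| < d) = ∫_{−d}^{d} κ e^{−2κ|x|} dx = 1 − e^{−2κd} = 1 − e^{−1.057} = 0.6526.

P = 0.653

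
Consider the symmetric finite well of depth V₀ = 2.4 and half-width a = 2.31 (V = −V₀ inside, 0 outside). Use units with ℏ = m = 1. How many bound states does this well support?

N = 4

Define the well-strength parameter z₀ = (a/ℏ)√(2mV₀) = 2.31 × √(2·1·2.4) = 5.061.
The even/odd transcendental equations gain one root per π/2 in z₀, giving N = 1 + ⌊2z₀/π⌋ = 1 + ⌊3.222⌋ = 4.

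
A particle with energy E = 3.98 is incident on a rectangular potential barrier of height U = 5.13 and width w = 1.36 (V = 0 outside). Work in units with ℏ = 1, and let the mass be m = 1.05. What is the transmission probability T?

E < U: inside the barrier ψ ∝ e^{±κx} with κ = √(2m(U − E))/ℏ = 1.554.
κw = 2.113, sinh(κw) = 4.078.
Matching ψ, ψ′ at both faces gives T = [1 + U² sinh²(κw) / (4E(U − E))]⁻¹ = 1/24.91 = 0.0402.

T = 0.0402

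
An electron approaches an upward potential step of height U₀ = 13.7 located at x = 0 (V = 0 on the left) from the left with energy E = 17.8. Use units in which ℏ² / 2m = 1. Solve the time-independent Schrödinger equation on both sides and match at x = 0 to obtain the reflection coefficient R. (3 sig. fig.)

The wavenumbers are k₁ = √(2mE)/ℏ = 4.219 on the left and k₂ = √(2m(E − U₀))/ℏ = 2.025 on the right.
Continuity of ψ and ψ′ at the step yields the reflection amplitude r = (k₁ − k₂)/(k₁ + k₂) = 0.3514; thus R = |r|² = 0.1235, T = 0.8765.

R = 0.123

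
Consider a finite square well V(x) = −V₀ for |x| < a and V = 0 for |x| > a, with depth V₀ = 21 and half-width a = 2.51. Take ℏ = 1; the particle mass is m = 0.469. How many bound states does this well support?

N = 8

The dimensionless depth is z₀ = a√(2mV₀)/ℏ = 2.51 × √(19.70) = 11.14.
The even/odd transcendental equations gain one root per π/2 in z₀, giving N = 1 + ⌊2z₀/π⌋ = 1 + ⌊7.092⌋ = 8.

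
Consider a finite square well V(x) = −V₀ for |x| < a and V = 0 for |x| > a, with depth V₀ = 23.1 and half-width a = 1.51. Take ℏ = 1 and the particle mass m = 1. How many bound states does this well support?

The dimensionless depth is z₀ = a√(2mV₀)/ℏ = 1.51 × √(46.20) = 10.26.
A new bound state (alternating even/odd) appears each time z₀ passes a multiple of π/2, so N = ⌊2z₀/π⌋ + 1 = ⌊6.534⌋ + 1 = 7.

N = 7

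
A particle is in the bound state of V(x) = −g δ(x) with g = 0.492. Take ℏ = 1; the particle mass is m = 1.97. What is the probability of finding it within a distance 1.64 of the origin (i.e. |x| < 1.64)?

P = 0.958

The normalised bound state is ψ = √κ e^{−κ|x|} with κ = mg/ℏ² = 0.9692.
P(|x| < d) = ∫_{−d}^{d} κ e^{−2κ|x|} dx = 1 − e^{−2κd} = 1 − e^{−3.179} = 0.9584.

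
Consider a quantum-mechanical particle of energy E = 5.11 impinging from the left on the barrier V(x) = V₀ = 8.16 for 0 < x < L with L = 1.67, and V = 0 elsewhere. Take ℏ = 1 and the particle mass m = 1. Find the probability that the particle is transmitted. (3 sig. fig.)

Since E < V₀ the interior solution is evanescent with decay constant κ = √(2m(V₀ − E))/ℏ = 2.470.
κL = 4.125, sinh(κL) = 30.91.
Matching ψ, ψ′ at both faces gives T = [1 + V₀² sinh²(κL) / (4E(V₀ − E))]⁻¹ = 1/1022 = 0.000979.

T = 0.000979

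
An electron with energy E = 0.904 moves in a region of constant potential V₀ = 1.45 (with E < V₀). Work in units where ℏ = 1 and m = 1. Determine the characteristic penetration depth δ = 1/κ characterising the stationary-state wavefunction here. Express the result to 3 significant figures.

δ = 0.957

Since E < V₀ the TISE in this region is ψ'' = κ²ψ with κ = √(2m(V₀ − E))/ℏ.
κ = √(2 × 1 × 0.546) = 1.045. The penetration depth is δ = 1/κ = 0.957.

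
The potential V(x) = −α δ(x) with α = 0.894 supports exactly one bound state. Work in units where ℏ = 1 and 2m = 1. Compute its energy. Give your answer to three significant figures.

E = -0.200

The bound state is ψ(x) = √κ e^{−κ|x|}. The derivative jump ψ'(0⁺) − ψ'(0⁻) = −(2mα/ℏ²)ψ(0) fixes κ = mα/ℏ² = 0.4470.
Then E = −ℏ²κ²/(2m) = −mα²/(2ℏ²) = -0.1998.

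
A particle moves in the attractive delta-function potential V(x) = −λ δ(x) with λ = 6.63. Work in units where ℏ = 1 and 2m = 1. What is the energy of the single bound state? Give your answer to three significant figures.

E = -11.0

The bound state is ψ(x) = √κ e^{−κ|x|}. The derivative jump ψ'(0⁺) − ψ'(0⁻) = −(2mλ/ℏ²)ψ(0) fixes κ = mλ/ℏ² = 3.315.
Then E = −ℏ²κ²/(2m) = −mλ²/(2ℏ²) = -10.99.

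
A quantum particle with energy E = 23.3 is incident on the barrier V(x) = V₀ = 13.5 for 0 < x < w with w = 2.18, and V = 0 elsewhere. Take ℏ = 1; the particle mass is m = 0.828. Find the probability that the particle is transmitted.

T = 0.933

Above the barrier the interior wavenumber is k₂ = √(2m(E − V₀))/ℏ = 4.028, giving phase k₂w = 8.782.
Matching at both interfaces gives T⁻¹ = 1 + V₀² sin²(k₂w) / [4E(E − V₀)] = 1.072, hence T = 0.933.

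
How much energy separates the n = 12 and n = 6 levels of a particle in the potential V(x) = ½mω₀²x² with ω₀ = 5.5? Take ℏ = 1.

E_n = ℏω₀(n + ½), so ΔE = (12 − 6) ℏω₀ = 6 × 5.5 = 33.00.

ΔE = 33.0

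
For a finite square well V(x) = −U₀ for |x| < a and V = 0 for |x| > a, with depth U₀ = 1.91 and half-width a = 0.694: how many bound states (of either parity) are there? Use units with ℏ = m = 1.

N = 1

The dimensionless depth is z₀ = a√(2mU₀)/ℏ = 0.694 × √(3.820) = 1.356.
The even/odd transcendental equations gain one root per π/2 in z₀, giving N = 1 + ⌊2z₀/π⌋ = 1 + ⌊0.8635⌋ = 1.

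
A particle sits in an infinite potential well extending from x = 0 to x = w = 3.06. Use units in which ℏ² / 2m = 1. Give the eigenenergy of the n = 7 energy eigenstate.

E = 51.6

The infinite-well eigenfunctions ψ_n = √(2/w) sin(nπx/w) vanish at both walls, giving E_n = n²π²ℏ²/(2mw²).
E_7 = 7² × π² / (2 × 0.5 × 3.06²) = 51.65.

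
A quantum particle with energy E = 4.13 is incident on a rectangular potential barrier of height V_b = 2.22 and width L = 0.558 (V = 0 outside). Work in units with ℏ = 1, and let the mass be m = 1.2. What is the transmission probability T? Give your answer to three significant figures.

T = 0.881

Above the barrier the interior wavenumber is k₂ = √(2m(E − V_b))/ℏ = 2.141, giving phase k₂L = 1.195.
Matching at both interfaces gives T⁻¹ = 1 + V_b² sin²(k₂L) / [4E(E − V_b)] = 1.135, hence T = 0.881.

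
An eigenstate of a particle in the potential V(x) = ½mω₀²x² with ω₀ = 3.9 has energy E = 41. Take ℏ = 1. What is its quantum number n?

E_n = ℏω₀(n + ½) ⇒ n = E/(ℏω₀) − ½ = 41/3.9 − 0.5 = 10.013 → n = 10.

n = 10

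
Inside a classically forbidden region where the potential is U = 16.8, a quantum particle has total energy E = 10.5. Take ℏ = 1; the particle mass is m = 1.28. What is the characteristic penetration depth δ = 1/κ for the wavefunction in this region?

Since E < U the TISE in this region is ψ'' = κ²ψ with κ = √(2m(U − E))/ℏ.
κ = √(2 × 1.28 × 6.3) = 4.016. The penetration depth is δ = 1/κ = 0.249.

δ = 0.249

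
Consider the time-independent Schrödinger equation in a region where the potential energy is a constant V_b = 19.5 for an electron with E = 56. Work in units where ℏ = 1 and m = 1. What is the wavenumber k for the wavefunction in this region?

k = 8.54

With E > V_b the solution is oscillatory, ψ ∝ e^{±ikx} with k = √(2m(E − V_b))/ℏ.
k = √(2 × 1 × 36.5) = 8.544.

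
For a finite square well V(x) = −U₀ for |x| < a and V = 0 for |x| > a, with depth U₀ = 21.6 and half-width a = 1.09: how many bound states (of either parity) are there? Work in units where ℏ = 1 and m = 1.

Define the well-strength parameter z₀ = (a/ℏ)√(2mU₀) = 1.09 × √(2·1·21.6) = 7.164.
A new bound state (alternating even/odd) appears each time z₀ passes a multiple of π/2, so N = ⌊2z₀/π⌋ + 1 = ⌊4.561⌋ + 1 = 5.

N = 5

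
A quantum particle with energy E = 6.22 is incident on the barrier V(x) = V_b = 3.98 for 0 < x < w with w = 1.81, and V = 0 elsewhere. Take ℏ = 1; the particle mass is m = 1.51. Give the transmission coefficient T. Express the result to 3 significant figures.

E > V_b: inside the barrier k₂ = √(2m(E − V_b))/ℏ = 2.601, k₂w = 4.708.
Matching at both interfaces gives T⁻¹ = 1 + V_b² sin²(k₂w) / [4E(E − V_b)] = 1.284, hence T = 0.779.

T = 0.779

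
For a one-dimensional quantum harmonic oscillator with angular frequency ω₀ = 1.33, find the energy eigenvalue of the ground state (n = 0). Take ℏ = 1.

The oscillator eigenvalues are E_n = ℏω₀(n + ½), so E_0 = 1.33 × 0.5 = 0.6650.

E = 0.665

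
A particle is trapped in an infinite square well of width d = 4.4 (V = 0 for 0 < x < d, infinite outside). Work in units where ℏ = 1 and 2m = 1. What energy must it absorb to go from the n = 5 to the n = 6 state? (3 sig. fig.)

ΔE = 5.61

E_n = n²π²ℏ²/(2md²), so ΔE = (6² − 5²) π²ℏ²/(2md²).
ΔE = 11 × π² / (2 × 0.5 × 4.4²) = 5.608.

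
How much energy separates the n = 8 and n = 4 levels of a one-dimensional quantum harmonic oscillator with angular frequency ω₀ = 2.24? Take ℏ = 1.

ΔE = 8.96

E_n = ℏω₀(n + ½), so ΔE = (8 − 4) ℏω₀ = 4 × 2.24 = 8.960.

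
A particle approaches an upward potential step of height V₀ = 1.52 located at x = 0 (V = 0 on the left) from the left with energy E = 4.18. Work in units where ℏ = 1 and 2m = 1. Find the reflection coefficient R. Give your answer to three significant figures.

On each side the TISE gives plane waves with k = √(2m(E − V))/ℏ: k₁ = √(2·½·4.18) = 2.045, k₂ = √(2·½·2.66) = 1.631.
Continuity of ψ and ψ′ at the step yields the reflection amplitude r = (k₁ − k₂)/(k₁ + k₂) = 0.1125; thus R = |r|² = 0.01266, T = 0.9873.

R = 0.0127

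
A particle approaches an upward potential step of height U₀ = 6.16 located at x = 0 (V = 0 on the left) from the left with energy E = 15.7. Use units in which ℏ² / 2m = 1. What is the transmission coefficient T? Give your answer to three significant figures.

The wavenumbers are k₁ = √(2mE)/ℏ = 3.962 on the left and k₂ = √(2m(E − U₀))/ℏ = 3.089 on the right.
Continuity of ψ and ψ′ at the step yields the reflection amplitude r = (k₁ − k₂)/(k₁ + k₂) = 0.1239; thus R = |r|² = 0.01535, T = 0.9846.

T = 0.985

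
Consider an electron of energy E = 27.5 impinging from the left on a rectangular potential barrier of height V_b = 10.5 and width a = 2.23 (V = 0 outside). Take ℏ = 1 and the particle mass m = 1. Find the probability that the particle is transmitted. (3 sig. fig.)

T = 0.990

Above the barrier the interior wavenumber is k₂ = √(2m(E − V_b))/ℏ = 5.831, giving phase k₂a = 13.00.
T = [1 + V_b² sin²(k₂a) / (4E(E − V_b))]⁻¹ = 1/1.011 = 0.990.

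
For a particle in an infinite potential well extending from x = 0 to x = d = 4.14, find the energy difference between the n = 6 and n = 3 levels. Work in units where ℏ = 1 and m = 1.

E_n = n²π²ℏ²/(2md²), so ΔE = (6² − 3²) π²ℏ²/(2md²).
ΔE = 27 × π² / (2 × 1 × 4.14²) = 7.774.

ΔE = 7.77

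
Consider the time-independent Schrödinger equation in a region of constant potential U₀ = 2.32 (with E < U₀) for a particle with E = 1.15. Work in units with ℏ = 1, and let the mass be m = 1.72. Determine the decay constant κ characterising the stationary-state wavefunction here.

Since E < U₀ the TISE in this region is ψ'' = κ²ψ with κ = √(2m(U₀ − E))/ℏ.
κ = √(2 × 1.72 × 1.17) = 2.006.

κ = 2.01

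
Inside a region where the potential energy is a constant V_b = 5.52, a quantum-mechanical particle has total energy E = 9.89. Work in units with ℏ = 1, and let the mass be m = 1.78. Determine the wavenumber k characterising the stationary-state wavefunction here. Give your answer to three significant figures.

k = 3.94

With E > V_b the solution is oscillatory, ψ ∝ e^{±ikx} with k = √(2m(E − V_b))/ℏ.
k = √(2 × 1.78 × 4.37) = 3.944.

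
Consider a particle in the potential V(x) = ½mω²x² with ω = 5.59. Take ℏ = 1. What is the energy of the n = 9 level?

Using E_n = (n + ½)ℏω: E_9 = 9.5 × 5.59 = 53.11.

E = 53.1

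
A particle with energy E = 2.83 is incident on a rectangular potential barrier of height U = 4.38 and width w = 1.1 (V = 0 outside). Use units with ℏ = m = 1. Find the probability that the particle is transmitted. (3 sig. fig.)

T = 0.0735

E < U: inside the barrier ψ ∝ e^{±κx} with κ = √(2m(U − E))/ℏ = 1.761.
κw = 1.937, sinh(κw) = 3.396.
The exact tunnelling result is T⁻¹ = 1 + U² sinh²(κw) / [4E(U − E)] = 13.61, so T = 0.0735.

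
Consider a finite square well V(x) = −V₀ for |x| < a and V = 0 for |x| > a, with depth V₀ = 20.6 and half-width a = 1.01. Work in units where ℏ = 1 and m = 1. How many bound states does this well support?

N = 5

The dimensionless depth is z₀ = a√(2mV₀)/ℏ = 1.01 × √(41.20) = 6.483.
A new bound state (alternating even/odd) appears each time z₀ passes a multiple of π/2, so N = ⌊2z₀/π⌋ + 1 = ⌊4.127⌋ + 1 = 5.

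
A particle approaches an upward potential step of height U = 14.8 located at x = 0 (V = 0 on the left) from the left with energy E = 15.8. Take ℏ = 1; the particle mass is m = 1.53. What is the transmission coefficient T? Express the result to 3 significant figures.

On each side the TISE gives plane waves with k = √(2m(E − V))/ℏ: k₁ = √(2·1.53·15.8) = 6.953, k₂ = √(2·1.53·1) = 1.749.
Matching ψ and ψ′ at x = 0 gives r = (k₁ − k₂)/(k₁ + k₂), so R = r² = 0.3576 and T = 1 − R = 0.6424.

T = 0.642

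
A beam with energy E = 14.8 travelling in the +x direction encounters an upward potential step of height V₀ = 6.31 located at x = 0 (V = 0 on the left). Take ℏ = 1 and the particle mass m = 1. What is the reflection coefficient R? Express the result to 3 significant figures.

R = 0.0191

The wavenumbers are k₁ = √(2mE)/ℏ = 5.441 on the left and k₂ = √(2m(E − V₀))/ℏ = 4.121 on the right.
Continuity of ψ and ψ′ at the step yields the reflection amplitude r = (k₁ − k₂)/(k₁ + k₂) = 0.1380; thus R = |r|² = 0.01906, T = 0.9809.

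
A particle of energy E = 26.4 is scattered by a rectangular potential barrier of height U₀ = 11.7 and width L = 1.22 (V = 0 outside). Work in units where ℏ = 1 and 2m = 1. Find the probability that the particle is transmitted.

Above the barrier the interior wavenumber is k₂ = √(2m(E − U₀))/ℏ = 3.834, giving phase k₂L = 4.678.
Matching at both interfaces gives T⁻¹ = 1 + U₀² sin²(k₂L) / [4E(E − U₀)] = 1.088, hence T = 0.919.

T = 0.919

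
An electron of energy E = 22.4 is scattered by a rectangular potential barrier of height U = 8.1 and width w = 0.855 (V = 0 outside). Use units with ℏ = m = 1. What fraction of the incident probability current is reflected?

E > U: inside the barrier k₂ = √(2m(E − U))/ℏ = 5.348, k₂w = 4.572.
Matching at both interfaces gives T⁻¹ = 1 + U² sin²(k₂w) / [4E(E − U)] = 1.050, hence T = 0.952.
R = 1 − T = 0.0478.

R = 0.0478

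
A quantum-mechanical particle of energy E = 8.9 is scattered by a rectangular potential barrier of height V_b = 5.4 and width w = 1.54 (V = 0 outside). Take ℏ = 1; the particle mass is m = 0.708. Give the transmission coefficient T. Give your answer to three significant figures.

T = 0.982

Above the barrier the interior wavenumber is k₂ = √(2m(E − V_b))/ℏ = 2.226, giving phase k₂w = 3.428.
T = [1 + V_b² sin²(k₂w) / (4E(E − V_b))]⁻¹ = 1/1.019 = 0.982.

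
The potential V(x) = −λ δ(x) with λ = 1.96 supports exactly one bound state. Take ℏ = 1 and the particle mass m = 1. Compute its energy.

For x ≠ 0 the bound state is ψ ∝ e^{−κ|x|}; integrating the TISE across the delta gives the cusp condition 2κ = 2mλ/ℏ², so κ = 1.960.
Then E = −ℏ²κ²/(2m) = −mλ²/(2ℏ²) = -1.921.

E = -1.92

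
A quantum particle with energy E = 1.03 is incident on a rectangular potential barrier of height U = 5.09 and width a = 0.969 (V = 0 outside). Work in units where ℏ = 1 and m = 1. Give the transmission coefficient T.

T = 0.0103

E < U: inside the barrier ψ ∝ e^{±κx} with κ = √(2m(U − E))/ℏ = 2.850.
κa = 2.761, sinh(κa) = 7.878.
Matching ψ, ψ′ at both faces gives T = [1 + U² sinh²(κa) / (4E(U − E))]⁻¹ = 1/97.13 = 0.0103.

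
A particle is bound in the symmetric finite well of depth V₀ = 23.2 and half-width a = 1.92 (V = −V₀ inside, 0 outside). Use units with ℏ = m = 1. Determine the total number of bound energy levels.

Define the well-strength parameter z₀ = (a/ℏ)√(2mV₀) = 1.92 × √(2·1·23.2) = 13.08.
The even/odd transcendental equations gain one root per π/2 in z₀, giving N = 1 + ⌊2z₀/π⌋ = 1 + ⌊8.326⌋ = 9.

N = 9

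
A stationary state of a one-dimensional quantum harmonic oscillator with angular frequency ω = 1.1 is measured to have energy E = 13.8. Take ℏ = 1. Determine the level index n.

Invert E_n = (n + ½)ℏω: n = E/ℏω − ½ = 12.045, so n = 12.

n = 12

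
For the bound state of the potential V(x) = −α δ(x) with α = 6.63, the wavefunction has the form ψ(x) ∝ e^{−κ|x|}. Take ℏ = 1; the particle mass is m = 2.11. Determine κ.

Integrating the TISE across x = 0 gives the cusp condition ψ'(0⁺) − ψ'(0⁻) = −(2mα/ℏ²)ψ(0).
With ψ ∝ e^{−κ|x|} this yields −2κ = −2mα/ℏ², so κ = mα/ℏ² = 13.99.

κ = 14.0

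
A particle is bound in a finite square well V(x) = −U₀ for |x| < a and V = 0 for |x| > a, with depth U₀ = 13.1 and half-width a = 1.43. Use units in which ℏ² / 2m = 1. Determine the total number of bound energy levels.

N = 4

The dimensionless depth is z₀ = a√(2mU₀)/ℏ = 1.43 × √(13.10) = 5.176.
The even/odd transcendental equations gain one root per π/2 in z₀, giving N = 1 + ⌊2z₀/π⌋ = 1 + ⌊3.295⌋ = 4.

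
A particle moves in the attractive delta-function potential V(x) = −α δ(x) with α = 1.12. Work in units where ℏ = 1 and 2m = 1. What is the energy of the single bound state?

E = -0.314

The bound state is ψ(x) = √κ e^{−κ|x|}. The derivative jump ψ'(0⁺) − ψ'(0⁻) = −(2mα/ℏ²)ψ(0) fixes κ = mα/ℏ² = 0.5600.
Then E = −ℏ²κ²/(2m) = −mα²/(2ℏ²) = -0.3136.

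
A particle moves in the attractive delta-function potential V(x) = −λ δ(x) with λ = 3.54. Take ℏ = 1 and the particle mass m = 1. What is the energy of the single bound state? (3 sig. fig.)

E = -6.27

For x ≠ 0 the bound state is ψ ∝ e^{−κ|x|}; integrating the TISE across the delta gives the cusp condition 2κ = 2mλ/ℏ², so κ = 3.540.
Then E = −ℏ²κ²/(2m) = −mλ²/(2ℏ²) = -6.266.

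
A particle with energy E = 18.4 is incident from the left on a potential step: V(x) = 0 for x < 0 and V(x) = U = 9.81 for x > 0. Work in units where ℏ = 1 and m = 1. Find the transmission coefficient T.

T = 0.965

The wavenumbers are k₁ = √(2mE)/ℏ = 6.066 on the left and k₂ = √(2m(E − U))/ℏ = 4.145 on the right.
Matching ψ and ψ′ at x = 0 gives r = (k₁ − k₂)/(k₁ + k₂), so R = r² = 0.03541 and T = 1 − R = 0.9646.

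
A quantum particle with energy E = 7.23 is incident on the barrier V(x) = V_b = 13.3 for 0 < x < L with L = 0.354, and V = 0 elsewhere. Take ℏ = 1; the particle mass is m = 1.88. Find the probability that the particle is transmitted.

Since E < V_b the interior solution is evanescent with decay constant κ = √(2m(V_b − E))/ℏ = 4.777.
κL = 1.691, sinh(κL) = 2.621.
The exact tunnelling result is T⁻¹ = 1 + V_b² sinh²(κL) / [4E(V_b − E)] = 7.921, so T = 0.126.

T = 0.126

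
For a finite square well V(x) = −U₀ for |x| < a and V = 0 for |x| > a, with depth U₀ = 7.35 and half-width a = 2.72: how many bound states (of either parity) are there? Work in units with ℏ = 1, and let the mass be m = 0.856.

N = 7

Define the well-strength parameter z₀ = (a/ℏ)√(2mU₀) = 2.72 × √(2·0.856·7.35) = 9.649.
The even/odd transcendental equations gain one root per π/2 in z₀, giving N = 1 + ⌊2z₀/π⌋ = 1 + ⌊6.142⌋ = 7.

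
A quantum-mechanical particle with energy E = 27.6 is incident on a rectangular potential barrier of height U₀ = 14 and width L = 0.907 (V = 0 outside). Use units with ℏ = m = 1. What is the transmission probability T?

E > U₀: inside the barrier k₂ = √(2m(E − U₀))/ℏ = 5.215, k₂L = 4.730.
T = [1 + U₀² sin²(k₂L) / (4E(E − U₀))]⁻¹ = 1/1.130 = 0.885.

T = 0.885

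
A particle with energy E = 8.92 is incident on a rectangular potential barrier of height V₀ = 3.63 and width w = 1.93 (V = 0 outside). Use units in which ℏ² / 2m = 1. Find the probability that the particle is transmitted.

E > V₀: inside the barrier k₂ = √(2m(E − V₀))/ℏ = 2.300, k₂w = 4.439.
Matching at both interfaces gives T⁻¹ = 1 + V₀² sin²(k₂w) / [4E(E − V₀)] = 1.065, hence T = 0.939.

T = 0.939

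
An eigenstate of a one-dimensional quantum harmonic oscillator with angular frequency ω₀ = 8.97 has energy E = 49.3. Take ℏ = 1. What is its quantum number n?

n = 5

E_n = ℏω₀(n + ½) ⇒ n = E/(ℏω₀) − ½ = 49.3/8.97 − 0.5 = 4.996 → n = 5.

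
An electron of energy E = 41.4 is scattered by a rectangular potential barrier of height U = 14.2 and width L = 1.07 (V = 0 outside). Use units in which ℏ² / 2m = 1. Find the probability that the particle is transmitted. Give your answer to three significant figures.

T = 0.982

Above the barrier the interior wavenumber is k₂ = √(2m(E − U))/ℏ = 5.215, giving phase k₂L = 5.580.
T = [1 + U² sin²(k₂L) / (4E(E − U))]⁻¹ = 1/1.019 = 0.982.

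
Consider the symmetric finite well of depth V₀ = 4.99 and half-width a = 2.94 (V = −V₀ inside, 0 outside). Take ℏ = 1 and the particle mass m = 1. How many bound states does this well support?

The dimensionless depth is z₀ = a√(2mV₀)/ℏ = 2.94 × √(9.980) = 9.288.
A new bound state (alternating even/odd) appears each time z₀ passes a multiple of π/2, so N = ⌊2z₀/π⌋ + 1 = ⌊5.913⌋ + 1 = 6.

N = 6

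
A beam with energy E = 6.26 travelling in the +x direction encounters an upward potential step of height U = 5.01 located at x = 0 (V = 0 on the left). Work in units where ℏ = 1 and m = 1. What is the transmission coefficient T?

The wavenumbers are k₁ = √(2mE)/ℏ = 3.538 on the left and k₂ = √(2m(E − U))/ℏ = 1.581 on the right.
Matching ψ and ψ′ at x = 0 gives r = (k₁ − k₂)/(k₁ + k₂), so R = r² = 0.1462 and T = 1 − R = 0.8538.

T = 0.854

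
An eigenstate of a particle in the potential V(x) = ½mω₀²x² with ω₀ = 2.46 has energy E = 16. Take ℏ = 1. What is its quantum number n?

Invert E_n = (n + ½)ℏω₀: n = E/ℏω₀ − ½ = 6.004, so n = 6.

n = 6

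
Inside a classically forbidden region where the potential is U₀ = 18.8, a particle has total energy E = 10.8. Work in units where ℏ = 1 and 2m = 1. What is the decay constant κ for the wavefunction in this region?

κ = 2.83

Since E < U₀ the TISE in this region is ψ'' = κ²ψ with κ = √(2m(U₀ − E))/ℏ.
κ = √(2 × 0.5 × 8) = 2.828.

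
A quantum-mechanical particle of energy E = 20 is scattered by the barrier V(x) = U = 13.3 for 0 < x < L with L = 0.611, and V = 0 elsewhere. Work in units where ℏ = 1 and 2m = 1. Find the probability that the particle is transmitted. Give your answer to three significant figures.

T = 0.752

Above the barrier the interior wavenumber is k₂ = √(2m(E − U))/ℏ = 2.588, giving phase k₂L = 1.582.
Matching at both interfaces gives T⁻¹ = 1 + U² sin²(k₂L) / [4E(E − U)] = 1.330, hence T = 0.752.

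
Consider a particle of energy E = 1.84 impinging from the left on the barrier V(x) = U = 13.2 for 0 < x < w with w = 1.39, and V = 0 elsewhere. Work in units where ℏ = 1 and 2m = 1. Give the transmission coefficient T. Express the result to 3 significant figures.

E < U: inside the barrier ψ ∝ e^{±κx} with κ = √(2m(U − E))/ℏ = 3.370.
κw = 4.685, sinh(κw) = 54.15.
The exact tunnelling result is T⁻¹ = 1 + U² sinh²(κw) / [4E(U − E)] = 6111, so T = 0.000164.

T = 0.000164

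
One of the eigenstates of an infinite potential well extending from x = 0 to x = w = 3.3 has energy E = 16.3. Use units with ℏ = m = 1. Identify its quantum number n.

From E_n = n²π²ℏ²/(2mw²) invert to n = √(2mw²E)/(πℏ).
n = (3.3/π) × √(2 × 1 × 16.3) = 5.998 → n = 6.

n = 6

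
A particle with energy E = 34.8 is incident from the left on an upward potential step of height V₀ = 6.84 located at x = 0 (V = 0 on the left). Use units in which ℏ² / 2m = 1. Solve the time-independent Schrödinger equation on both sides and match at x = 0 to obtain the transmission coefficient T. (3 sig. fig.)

On each side the TISE gives plane waves with k = √(2m(E − V))/ℏ: k₁ = √(2·½·34.8) = 5.899, k₂ = √(2·½·27.96) = 5.288.
Continuity of ψ and ψ′ at the step yields the reflection amplitude r = (k₁ − k₂)/(k₁ + k₂) = 0.05466; thus R = |r|² = 0.002987, T = 0.9970.

T = 0.997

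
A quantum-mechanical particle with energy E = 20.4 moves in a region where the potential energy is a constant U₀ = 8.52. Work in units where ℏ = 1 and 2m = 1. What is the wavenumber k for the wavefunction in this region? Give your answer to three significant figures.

k = 3.45

With E > U₀ the solution is oscillatory, ψ ∝ e^{±ikx} with k = √(2m(E − U₀))/ℏ.
k = √(2 × 0.5 × 11.88) = 3.447.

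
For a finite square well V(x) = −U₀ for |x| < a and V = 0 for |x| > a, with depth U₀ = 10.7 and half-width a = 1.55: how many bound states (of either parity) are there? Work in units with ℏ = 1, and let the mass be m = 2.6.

Define the well-strength parameter z₀ = (a/ℏ)√(2mU₀) = 1.55 × √(2·2.6·10.7) = 11.56.
A new bound state (alternating even/odd) appears each time z₀ passes a multiple of π/2, so N = ⌊2z₀/π⌋ + 1 = ⌊7.360⌋ + 1 = 8.

N = 8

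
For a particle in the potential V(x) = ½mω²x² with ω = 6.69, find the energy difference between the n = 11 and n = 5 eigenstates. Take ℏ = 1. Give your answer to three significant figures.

ΔE = 40.1

E_n = ℏω(n + ½), so ΔE = (11 − 5) ℏω = 6 × 6.69 = 40.14.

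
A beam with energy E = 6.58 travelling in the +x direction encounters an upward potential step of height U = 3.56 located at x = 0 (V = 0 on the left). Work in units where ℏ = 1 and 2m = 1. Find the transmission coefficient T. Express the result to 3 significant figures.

T = 0.963

The wavenumbers are k₁ = √(2mE)/ℏ = 2.565 on the left and k₂ = √(2m(E − U))/ℏ = 1.738 on the right.
Continuity of ψ and ψ′ at the step yields the reflection amplitude r = (k₁ − k₂)/(k₁ + k₂) = 0.1923; thus R = |r|² = 0.03697, T = 0.9630.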